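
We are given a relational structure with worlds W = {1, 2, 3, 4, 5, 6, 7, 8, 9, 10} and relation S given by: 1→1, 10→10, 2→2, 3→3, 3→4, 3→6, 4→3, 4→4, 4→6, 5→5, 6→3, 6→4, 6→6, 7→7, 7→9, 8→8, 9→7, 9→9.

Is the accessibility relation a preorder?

Yes

Reflexive: yes — every world is S-related to itself.
Transitive: yes — every two-step S-path is closed by a direct edge.
So S is a preorder.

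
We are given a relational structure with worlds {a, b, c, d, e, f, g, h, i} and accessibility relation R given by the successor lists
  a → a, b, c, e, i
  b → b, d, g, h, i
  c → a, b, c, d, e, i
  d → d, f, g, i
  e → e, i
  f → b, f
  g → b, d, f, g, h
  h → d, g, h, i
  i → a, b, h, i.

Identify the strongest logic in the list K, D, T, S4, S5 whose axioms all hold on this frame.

Serial (axiom D): yes — every world has a successor (e.g. a R a).
Reflexive (axiom T): yes — every world is R-related to itself.
Transitive (axiom 4): no — a R b and b R d, but not a R d.
Euclidean (axiom 5): no — a R b and a R c, but not b R c.
So F validates K, D, T; S4 would additionally require R to be transitive. The strongest is T.

T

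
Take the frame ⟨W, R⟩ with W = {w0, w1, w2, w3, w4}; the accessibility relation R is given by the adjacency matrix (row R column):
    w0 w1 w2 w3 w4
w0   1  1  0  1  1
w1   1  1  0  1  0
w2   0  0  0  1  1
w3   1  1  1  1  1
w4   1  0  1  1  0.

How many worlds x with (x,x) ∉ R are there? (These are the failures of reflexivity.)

Enumerating: w2, w4.

2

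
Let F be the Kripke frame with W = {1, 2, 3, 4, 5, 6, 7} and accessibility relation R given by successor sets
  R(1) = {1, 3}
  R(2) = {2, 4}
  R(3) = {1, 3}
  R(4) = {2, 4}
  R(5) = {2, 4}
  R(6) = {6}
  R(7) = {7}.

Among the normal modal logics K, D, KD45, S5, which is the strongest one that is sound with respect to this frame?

Serial (axiom D): yes — every world has a successor (e.g. 1 R 1).
Transitive (axiom 4): yes — every two-step R-path is closed by a direct edge.
Euclidean (axiom 5): yes — any two successors of a common world are R-related.
Reflexive (axiom T): no — 5 is not related to itself.
So F validates K, D, KD45; S5 would additionally require R to be reflexive. The strongest is KD45.

KD45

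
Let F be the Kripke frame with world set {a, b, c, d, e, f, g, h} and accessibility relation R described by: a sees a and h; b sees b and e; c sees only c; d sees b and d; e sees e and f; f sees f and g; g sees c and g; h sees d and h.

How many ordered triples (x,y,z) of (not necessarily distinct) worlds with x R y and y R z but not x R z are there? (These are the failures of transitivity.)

Enumerating: (a,h,d), (b,e,f), (d,b,e), (e,f,g), (f,g,c), (h,d,b).

6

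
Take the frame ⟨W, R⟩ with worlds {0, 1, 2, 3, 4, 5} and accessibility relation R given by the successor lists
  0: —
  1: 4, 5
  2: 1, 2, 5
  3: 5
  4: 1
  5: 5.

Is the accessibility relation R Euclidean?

Euclidean: no — 1 R 4 and 1 R 5, but not 4 R 5.

No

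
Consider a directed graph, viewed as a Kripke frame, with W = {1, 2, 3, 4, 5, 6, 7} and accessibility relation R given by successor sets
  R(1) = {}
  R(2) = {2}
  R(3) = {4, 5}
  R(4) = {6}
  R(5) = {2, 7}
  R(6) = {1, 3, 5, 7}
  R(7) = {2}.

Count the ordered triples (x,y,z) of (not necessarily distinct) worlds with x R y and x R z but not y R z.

Enumerating: (3,4,4), (3,4,5), (3,5,4), (3,5,5), (4,6,6), (5,2,7), (5,7,7), (6,1,1), (6,1,3), (6,1,5), (6,1,7), (6,3,1), … and 9 more.
Total: 21.

21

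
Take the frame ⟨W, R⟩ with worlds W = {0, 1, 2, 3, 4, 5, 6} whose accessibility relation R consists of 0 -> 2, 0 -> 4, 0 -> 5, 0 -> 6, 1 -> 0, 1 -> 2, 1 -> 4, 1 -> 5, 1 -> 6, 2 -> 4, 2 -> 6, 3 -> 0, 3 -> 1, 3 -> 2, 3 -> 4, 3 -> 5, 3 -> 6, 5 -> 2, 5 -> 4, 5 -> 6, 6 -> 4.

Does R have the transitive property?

Yes

Transitive: yes — every two-step R-path is closed by a direct edge.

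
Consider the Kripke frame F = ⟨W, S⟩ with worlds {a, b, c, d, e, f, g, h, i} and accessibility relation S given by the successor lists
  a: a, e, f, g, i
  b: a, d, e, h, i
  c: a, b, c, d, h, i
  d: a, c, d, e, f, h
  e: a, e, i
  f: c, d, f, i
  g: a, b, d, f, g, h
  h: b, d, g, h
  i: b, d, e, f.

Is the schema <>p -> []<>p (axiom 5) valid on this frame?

The schema 5 characterises exactly the Euclidean frames.
Euclidean: no — a S e and a S f, but not e S f.

No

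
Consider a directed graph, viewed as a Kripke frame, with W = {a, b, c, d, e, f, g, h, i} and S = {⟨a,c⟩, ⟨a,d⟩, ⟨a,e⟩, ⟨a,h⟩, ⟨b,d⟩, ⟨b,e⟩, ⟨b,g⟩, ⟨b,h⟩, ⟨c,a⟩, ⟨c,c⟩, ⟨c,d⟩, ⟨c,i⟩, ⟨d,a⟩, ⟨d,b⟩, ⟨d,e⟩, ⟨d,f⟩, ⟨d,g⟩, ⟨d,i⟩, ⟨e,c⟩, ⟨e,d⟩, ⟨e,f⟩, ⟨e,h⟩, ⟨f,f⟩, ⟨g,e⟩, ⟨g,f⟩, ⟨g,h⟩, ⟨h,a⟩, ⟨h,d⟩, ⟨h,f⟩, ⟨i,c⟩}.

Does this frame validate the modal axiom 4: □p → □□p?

The schema 4 characterises exactly the transitive frames.
Transitive: no — a S c and c S i, but not a S i.

No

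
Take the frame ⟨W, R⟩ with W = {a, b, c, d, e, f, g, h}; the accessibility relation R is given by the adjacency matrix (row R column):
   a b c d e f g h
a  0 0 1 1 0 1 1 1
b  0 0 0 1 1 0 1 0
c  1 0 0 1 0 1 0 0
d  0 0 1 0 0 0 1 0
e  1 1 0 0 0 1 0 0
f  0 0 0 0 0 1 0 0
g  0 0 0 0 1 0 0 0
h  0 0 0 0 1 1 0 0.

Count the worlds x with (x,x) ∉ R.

Enumerating: a, b, c, d, e, g, h.

7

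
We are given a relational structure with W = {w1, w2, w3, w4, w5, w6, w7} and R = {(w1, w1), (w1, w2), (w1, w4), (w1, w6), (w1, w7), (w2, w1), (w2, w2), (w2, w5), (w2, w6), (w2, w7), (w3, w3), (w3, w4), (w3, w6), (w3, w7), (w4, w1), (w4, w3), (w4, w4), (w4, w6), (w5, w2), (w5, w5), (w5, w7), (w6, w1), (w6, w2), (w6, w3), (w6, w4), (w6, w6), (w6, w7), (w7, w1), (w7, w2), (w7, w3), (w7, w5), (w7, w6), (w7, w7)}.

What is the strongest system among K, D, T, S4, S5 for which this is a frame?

T

Serial (axiom D): yes — every world has a successor (e.g. w1 R w1).
Reflexive (axiom T): yes — every world is R-related to itself.
Transitive (axiom 4): no — w1 R w2 and w2 R w5, but not w1 R w5.
Euclidean (axiom 5): no — w1 R w2 and w1 R w4, but not w2 R w4.
So F validates K, D, T; S4 would additionally require R to be transitive. The strongest is T.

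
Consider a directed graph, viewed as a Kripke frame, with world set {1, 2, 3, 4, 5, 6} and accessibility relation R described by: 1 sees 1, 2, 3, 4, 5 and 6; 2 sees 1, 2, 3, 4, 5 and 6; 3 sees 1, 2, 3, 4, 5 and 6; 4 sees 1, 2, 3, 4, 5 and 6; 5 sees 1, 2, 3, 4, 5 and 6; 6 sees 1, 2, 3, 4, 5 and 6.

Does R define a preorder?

Reflexive: yes — every world is R-related to itself.
Transitive: yes — every two-step R-path is closed by a direct edge.
So R is a preorder.

Yes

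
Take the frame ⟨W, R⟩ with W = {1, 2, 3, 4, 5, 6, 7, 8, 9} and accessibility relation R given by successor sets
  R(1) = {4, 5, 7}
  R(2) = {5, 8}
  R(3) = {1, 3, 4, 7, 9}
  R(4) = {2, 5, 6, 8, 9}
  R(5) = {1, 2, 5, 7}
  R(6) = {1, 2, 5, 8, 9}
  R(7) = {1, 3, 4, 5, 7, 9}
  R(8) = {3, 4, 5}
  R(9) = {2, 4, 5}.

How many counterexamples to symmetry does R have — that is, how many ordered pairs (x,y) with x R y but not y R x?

19

Enumerating: (1,4), (2,8), (3,1), (3,4), (3,9), (4,2), (4,5), (4,6), (6,1), (6,2), (6,5), (6,8), … and 7 more.
Total: 19.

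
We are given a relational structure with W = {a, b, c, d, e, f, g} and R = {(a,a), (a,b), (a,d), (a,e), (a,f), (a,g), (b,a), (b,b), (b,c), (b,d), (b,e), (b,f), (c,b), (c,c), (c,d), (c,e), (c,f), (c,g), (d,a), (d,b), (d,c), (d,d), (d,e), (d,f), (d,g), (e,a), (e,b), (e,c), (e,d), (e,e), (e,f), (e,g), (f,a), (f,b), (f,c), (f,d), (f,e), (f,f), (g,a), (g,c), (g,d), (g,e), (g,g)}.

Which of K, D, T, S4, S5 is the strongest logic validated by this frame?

T

Serial (axiom D): yes — every world has a successor (e.g. a R a).
Reflexive (axiom T): yes — every world is R-related to itself.
Transitive (axiom 4): no — a R b and b R c, but not a R c.
Euclidean (axiom 5): no — a R b and a R g, but not b R g.
So F validates K, D, T; S4 would additionally require R to be transitive. The strongest is T.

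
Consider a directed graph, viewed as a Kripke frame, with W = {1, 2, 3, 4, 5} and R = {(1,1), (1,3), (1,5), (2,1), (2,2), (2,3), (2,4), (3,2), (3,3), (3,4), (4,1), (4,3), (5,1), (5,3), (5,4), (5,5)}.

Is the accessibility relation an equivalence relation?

Reflexive: no — 4 is not related to itself.
Symmetric: no — 1 R 3 but not 3 R 1.
Transitive: no — 1 R 3 and 3 R 2, but not 1 R 2.
So R is not an equivalence relation.

No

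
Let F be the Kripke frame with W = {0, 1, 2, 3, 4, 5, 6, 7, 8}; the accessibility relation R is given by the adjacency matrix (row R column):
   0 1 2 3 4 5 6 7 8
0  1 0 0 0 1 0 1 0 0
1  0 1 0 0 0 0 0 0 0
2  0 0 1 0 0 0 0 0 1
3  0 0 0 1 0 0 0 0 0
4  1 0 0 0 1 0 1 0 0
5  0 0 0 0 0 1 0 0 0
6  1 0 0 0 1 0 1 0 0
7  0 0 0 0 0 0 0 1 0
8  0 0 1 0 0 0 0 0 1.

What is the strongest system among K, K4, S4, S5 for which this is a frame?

Transitive (axiom 4): yes — every two-step R-path is closed by a direct edge.
Reflexive (axiom T): yes — every world is R-related to itself.
Euclidean (axiom 5): yes — any two successors of a common world are R-related.
So F validates K, K4, S4, S5. The strongest is S5.

S5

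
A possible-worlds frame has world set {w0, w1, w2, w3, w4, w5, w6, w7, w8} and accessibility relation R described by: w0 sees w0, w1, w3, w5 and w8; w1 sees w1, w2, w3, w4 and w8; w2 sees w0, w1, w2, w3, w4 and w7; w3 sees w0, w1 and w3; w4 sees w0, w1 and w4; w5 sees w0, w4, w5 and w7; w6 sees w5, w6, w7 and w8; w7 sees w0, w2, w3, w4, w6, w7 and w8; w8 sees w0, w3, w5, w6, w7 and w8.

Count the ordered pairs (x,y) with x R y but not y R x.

Enumerating: (w0,w1), (w1,w8), (w2,w0), (w2,w3), (w2,w4), (w4,w0), (w5,w4), (w5,w7), (w6,w5), (w7,w0), (w7,w3), (w7,w4), (w8,w3), (w8,w5).

14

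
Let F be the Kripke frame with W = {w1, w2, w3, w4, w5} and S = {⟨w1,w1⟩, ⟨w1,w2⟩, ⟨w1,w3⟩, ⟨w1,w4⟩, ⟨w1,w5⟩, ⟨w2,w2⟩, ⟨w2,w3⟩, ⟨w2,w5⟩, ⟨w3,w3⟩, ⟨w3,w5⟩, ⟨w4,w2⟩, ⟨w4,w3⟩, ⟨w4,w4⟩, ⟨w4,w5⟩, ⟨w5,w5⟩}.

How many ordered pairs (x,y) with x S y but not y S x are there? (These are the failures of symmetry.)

Enumerating: (w1,w2), (w1,w3), (w1,w4), (w1,w5), (w2,w3), (w2,w5), (w3,w5), (w4,w2), (w4,w3), (w4,w5).

10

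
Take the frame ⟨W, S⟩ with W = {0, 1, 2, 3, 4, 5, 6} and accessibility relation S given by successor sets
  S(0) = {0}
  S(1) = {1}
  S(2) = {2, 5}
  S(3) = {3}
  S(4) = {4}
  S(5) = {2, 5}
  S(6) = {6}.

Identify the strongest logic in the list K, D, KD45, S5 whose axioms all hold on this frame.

S5

Serial (axiom D): yes — every world has a successor (e.g. 0 S 0).
Transitive (axiom 4): yes — every two-step S-path is closed by a direct edge.
Euclidean (axiom 5): yes — any two successors of a common world are S-related.
Reflexive (axiom T): yes — every world is S-related to itself.
So F validates K, D, KD45, S5. The strongest is S5.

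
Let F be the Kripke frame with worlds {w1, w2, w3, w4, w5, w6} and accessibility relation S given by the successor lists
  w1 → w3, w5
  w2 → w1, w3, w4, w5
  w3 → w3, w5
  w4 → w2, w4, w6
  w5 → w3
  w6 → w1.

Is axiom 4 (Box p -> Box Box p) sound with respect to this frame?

The schema 4 characterises exactly the transitive frames.
Transitive: no — w2 S w4 and w4 S w6, but not w2 S w6.

No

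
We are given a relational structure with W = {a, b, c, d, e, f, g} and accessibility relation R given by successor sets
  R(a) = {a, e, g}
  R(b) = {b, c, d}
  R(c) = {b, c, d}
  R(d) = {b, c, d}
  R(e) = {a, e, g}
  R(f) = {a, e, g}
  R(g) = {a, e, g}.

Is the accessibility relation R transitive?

Transitive: yes — every two-step R-path is closed by a direct edge.

Yes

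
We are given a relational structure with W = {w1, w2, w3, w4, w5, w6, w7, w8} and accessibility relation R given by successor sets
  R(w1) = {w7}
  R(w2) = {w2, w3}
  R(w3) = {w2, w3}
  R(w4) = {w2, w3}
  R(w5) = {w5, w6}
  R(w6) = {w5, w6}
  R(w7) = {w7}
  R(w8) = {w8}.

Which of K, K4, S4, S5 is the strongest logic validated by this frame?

K4

Transitive (axiom 4): yes — every two-step R-path is closed by a direct edge.
Reflexive (axiom T): no — w1 is not related to itself.
Euclidean (axiom 5): yes — any two successors of a common world are R-related.
So F validates K, K4; S4 would additionally require R to be reflexive. The strongest is K4.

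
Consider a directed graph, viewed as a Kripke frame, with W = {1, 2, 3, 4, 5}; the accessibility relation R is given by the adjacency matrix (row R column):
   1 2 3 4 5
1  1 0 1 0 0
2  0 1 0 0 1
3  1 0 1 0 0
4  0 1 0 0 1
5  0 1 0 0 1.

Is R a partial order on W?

Reflexive: no — 4 is not related to itself.
Transitive: yes — every two-step R-path is closed by a direct edge.
Antisymmetric: no — 1 R 3 and 3 R 1 with 1 ≠ 3.
So R is not a partial order.

No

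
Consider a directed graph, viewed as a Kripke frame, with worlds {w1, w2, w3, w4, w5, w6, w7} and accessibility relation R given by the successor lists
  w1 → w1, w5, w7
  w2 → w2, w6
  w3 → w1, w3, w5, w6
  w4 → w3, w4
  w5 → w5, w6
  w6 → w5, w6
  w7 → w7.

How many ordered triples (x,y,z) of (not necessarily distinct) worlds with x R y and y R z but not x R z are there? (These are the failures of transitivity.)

6

Enumerating: (w1,w5,w6), (w2,w6,w5), (w3,w1,w7), (w4,w3,w1), (w4,w3,w5), (w4,w3,w6).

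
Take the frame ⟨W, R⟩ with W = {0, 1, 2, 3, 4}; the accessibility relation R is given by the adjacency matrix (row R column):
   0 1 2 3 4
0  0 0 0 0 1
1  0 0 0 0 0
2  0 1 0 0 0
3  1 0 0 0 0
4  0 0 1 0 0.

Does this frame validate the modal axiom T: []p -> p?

Axiom T corresponds to the accessibility relation being reflexive.
Reflexive: no — 0 is not related to itself.

No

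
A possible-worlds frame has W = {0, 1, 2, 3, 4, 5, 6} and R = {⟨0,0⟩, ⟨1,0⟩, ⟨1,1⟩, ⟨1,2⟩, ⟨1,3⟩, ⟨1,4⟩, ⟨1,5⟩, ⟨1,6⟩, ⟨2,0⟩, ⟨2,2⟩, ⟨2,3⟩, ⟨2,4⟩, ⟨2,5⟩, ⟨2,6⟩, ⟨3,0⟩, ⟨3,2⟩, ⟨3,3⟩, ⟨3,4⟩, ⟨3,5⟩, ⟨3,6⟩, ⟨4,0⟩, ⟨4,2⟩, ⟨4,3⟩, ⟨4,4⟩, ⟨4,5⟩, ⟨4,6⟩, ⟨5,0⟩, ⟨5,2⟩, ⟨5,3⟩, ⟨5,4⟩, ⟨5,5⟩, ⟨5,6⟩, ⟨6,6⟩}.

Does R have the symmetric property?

Symmetric: no — 1 R 0 but not 0 R 1.

No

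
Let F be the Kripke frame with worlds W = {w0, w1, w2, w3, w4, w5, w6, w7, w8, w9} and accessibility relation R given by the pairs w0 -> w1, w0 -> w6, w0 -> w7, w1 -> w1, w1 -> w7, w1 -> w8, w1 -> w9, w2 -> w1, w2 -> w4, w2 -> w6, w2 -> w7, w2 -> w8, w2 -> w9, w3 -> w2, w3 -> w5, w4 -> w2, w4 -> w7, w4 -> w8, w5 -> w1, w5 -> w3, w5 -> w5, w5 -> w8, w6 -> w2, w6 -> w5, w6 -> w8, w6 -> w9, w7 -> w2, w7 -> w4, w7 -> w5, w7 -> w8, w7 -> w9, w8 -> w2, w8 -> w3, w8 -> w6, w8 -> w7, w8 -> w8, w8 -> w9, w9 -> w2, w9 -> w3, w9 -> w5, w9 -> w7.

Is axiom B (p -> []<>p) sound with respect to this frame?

Axiom B corresponds to the accessibility relation being symmetric.
Symmetric: no — w0 R w1 but not w1 R w0.

No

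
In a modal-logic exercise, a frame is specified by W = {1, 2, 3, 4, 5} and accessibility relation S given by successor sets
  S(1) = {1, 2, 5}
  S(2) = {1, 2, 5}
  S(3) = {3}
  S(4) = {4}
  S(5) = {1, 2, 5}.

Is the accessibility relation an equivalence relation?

Reflexive: yes — every world is S-related to itself.
Symmetric: yes — every pair in S has its reverse in S.
Transitive: yes — every two-step S-path is closed by a direct edge.
So S is an equivalence relation.

Yes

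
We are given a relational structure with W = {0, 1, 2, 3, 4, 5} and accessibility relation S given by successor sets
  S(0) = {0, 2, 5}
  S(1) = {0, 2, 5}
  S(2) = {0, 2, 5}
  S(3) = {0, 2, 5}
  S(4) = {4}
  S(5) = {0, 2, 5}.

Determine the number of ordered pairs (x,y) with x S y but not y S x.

6

Enumerating: (1,0), (1,2), (1,5), (3,0), (3,2), (3,5).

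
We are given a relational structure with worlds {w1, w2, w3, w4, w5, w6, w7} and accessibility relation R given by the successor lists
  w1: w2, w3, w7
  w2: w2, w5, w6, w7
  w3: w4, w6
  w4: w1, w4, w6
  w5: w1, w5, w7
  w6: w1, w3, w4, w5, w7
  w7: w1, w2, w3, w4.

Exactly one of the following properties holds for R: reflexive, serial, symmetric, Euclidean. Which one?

Reflexive: no — w1 is not related to itself.
Serial: yes — every world has a successor (e.g. w1 R w2).
Symmetric: no — w1 R w2 but not w2 R w1.
Euclidean: no — w1 R w2 and w1 R w3, but not w2 R w3.
Only serial holds.

serial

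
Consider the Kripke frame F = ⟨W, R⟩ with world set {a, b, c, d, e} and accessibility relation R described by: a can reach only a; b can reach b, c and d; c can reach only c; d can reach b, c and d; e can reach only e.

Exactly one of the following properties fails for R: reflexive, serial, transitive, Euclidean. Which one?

Euclidean

Reflexive: yes — every world is R-related to itself.
Serial: yes — every world has a successor (e.g. a R a).
Transitive: yes — every two-step R-path is closed by a direct edge.
Euclidean: no — b R c and b R d, but not c R d.
Only Euclidean fails.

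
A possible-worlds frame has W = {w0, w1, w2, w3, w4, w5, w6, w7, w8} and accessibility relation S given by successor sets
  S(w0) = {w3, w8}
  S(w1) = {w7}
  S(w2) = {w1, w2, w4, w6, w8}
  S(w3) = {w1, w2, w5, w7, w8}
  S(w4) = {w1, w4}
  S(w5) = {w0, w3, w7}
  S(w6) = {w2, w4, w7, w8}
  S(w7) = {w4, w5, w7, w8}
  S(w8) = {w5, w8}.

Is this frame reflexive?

Reflexive: no — w0 is not related to itself.

No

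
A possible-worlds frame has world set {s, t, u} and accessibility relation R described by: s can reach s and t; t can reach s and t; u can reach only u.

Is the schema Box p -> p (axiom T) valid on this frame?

By correspondence theory, T is valid on a frame iff R is reflexive.
Reflexive: yes — every world is R-related to itself.

Yes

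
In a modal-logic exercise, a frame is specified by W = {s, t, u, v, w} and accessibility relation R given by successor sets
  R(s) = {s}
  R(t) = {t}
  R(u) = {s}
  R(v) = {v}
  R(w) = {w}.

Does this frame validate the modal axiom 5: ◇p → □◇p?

Yes

Axiom 5 corresponds to the accessibility relation being Euclidean.
Euclidean: yes — any two successors of a common world are R-related.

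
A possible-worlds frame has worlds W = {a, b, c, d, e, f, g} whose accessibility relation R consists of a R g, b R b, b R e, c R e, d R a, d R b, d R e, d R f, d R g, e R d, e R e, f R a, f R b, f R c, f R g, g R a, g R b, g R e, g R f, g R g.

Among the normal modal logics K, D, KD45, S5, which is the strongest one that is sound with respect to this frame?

D

Serial (axiom D): yes — every world has a successor (e.g. a R g).
Transitive (axiom 4): no — a R g and g R b, but not a R b.
Euclidean (axiom 5): no — d R a and d R b, but not a R b.
Reflexive (axiom T): no — a is not related to itself.
So F validates K, D; KD45 would additionally require R to be Euclidean and transitive. The strongest is D.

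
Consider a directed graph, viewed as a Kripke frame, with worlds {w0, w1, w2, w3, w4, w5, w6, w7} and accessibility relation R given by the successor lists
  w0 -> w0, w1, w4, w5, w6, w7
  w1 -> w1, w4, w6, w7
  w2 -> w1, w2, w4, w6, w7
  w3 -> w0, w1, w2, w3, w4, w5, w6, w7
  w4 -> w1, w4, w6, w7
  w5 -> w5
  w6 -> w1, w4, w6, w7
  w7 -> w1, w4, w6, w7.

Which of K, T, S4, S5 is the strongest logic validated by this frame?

Reflexive (axiom T): yes — every world is R-related to itself.
Transitive (axiom 4): yes — every two-step R-path is closed by a direct edge.
Euclidean (axiom 5): no — w0 R w1 and w0 R w5, but not w1 R w5.
So F validates K, T, S4; S5 would additionally require R to be Euclidean. The strongest is S4.

S4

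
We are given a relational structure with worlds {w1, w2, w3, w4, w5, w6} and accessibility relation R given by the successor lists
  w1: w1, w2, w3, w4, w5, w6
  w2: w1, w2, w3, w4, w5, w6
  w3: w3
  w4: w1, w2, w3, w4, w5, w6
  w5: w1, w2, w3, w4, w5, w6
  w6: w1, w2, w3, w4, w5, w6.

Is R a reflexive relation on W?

Yes

Reflexive: yes — every world is R-related to itself.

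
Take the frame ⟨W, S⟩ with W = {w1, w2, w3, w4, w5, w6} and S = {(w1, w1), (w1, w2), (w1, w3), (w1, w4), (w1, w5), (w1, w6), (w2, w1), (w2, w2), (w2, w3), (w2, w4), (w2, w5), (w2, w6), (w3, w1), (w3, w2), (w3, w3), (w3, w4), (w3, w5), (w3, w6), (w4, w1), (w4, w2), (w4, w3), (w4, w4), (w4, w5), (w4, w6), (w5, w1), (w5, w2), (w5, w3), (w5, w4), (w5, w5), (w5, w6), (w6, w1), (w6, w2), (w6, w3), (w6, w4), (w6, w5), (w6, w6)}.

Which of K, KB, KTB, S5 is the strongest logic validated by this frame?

S5

Symmetric (axiom B): yes — every pair in S has its reverse in S.
Reflexive (axiom T): yes — every world is S-related to itself.
Euclidean (axiom 5): yes — any two successors of a common world are S-related.
So F validates K, KB, KTB, S5. The strongest is S5.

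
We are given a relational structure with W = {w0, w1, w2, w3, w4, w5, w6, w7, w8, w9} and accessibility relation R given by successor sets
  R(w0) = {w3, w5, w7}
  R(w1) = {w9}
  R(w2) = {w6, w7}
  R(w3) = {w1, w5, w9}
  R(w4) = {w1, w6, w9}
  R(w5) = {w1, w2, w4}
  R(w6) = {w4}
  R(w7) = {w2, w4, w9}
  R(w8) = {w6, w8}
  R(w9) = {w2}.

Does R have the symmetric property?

No

Symmetric: no — w0 R w3 but not w3 R w0.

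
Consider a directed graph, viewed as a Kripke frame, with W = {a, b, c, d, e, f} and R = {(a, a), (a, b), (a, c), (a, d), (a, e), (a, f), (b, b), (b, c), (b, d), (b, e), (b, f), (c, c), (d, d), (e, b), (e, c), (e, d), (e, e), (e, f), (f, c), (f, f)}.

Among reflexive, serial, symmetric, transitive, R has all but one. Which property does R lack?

symmetric

Reflexive: yes — every world is R-related to itself.
Serial: yes — every world has a successor (e.g. a R a).
Symmetric: no — a R b but not b R a.
Transitive: yes — every two-step R-path is closed by a direct edge.
Only symmetric fails.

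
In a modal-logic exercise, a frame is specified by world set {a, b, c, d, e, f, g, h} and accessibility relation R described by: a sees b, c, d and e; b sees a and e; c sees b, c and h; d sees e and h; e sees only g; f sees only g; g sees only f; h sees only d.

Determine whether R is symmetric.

Symmetric: no — a R c but not c R a.

No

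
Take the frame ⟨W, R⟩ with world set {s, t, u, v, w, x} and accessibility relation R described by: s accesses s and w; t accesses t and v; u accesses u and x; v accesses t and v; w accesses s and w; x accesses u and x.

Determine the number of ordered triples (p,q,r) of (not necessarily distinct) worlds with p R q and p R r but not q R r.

R is Euclidean; there are no such tuples.

0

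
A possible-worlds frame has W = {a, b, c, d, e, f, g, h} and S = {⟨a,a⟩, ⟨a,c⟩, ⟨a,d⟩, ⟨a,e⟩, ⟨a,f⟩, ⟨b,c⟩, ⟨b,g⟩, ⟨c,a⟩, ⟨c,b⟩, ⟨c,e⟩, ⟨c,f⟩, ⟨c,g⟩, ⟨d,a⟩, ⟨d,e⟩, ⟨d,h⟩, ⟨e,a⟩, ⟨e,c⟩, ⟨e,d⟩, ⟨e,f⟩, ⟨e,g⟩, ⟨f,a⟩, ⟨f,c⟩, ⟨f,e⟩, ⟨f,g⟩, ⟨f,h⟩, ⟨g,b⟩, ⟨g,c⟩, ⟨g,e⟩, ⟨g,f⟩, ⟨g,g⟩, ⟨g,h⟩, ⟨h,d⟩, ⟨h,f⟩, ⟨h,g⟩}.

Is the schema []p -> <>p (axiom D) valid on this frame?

Axiom D corresponds to the accessibility relation being serial.
Serial: yes — every world has a successor (e.g. a S a).

Yes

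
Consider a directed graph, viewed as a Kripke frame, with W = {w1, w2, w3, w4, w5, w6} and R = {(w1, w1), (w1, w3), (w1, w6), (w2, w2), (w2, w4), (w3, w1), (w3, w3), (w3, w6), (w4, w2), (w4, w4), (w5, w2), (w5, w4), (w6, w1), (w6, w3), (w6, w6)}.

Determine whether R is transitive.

Transitive: yes — every two-step R-path is closed by a direct edge.

Yes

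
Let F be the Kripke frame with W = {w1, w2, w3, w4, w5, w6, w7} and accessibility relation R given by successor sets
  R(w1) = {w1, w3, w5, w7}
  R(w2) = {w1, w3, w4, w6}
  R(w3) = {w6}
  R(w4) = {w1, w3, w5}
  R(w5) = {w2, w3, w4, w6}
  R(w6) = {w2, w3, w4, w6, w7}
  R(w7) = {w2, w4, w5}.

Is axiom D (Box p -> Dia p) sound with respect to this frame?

Axiom D corresponds to the accessibility relation being serial.
Serial: yes — every world has a successor (e.g. w1 R w1).

Yes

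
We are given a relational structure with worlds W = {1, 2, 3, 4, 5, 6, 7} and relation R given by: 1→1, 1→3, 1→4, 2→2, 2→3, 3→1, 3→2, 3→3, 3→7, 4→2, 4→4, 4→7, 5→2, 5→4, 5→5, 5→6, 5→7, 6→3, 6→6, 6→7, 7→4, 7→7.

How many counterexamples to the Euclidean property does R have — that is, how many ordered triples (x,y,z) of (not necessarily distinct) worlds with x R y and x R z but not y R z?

Enumerating: (1,3,4), (1,4,1), (1,4,3), (3,1,2), (3,1,7), (3,2,1), (3,2,7), (3,7,1), (3,7,2), (3,7,3), (4,2,4), (4,2,7), … and 16 more.
Total: 28.

28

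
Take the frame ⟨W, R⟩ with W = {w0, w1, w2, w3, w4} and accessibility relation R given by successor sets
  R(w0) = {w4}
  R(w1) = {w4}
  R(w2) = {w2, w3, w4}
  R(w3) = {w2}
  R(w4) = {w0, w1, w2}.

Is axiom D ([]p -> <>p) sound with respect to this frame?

By correspondence theory, D is valid on a frame iff R is serial.
Serial: yes — every world has a successor (e.g. w0 R w4).

Yes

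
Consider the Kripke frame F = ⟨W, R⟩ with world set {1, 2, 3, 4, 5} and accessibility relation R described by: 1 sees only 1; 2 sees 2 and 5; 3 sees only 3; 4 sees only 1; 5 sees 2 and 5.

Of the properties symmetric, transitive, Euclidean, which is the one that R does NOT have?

symmetric

Symmetric: no — 4 R 1 but not 1 R 4.
Transitive: yes — every two-step R-path is closed by a direct edge.
Euclidean: yes — any two successors of a common world are R-related.
Only symmetric fails.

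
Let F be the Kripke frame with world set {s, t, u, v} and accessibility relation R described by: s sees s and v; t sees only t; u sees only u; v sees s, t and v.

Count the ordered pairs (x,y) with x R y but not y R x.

1

Enumerating: (v,t).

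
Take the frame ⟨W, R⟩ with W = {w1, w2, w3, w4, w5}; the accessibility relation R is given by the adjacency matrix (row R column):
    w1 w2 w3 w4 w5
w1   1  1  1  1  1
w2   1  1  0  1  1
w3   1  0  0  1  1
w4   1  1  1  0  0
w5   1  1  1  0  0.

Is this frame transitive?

No

Transitive: no — w2 R w1 and w1 R w3, but not w2 R w3.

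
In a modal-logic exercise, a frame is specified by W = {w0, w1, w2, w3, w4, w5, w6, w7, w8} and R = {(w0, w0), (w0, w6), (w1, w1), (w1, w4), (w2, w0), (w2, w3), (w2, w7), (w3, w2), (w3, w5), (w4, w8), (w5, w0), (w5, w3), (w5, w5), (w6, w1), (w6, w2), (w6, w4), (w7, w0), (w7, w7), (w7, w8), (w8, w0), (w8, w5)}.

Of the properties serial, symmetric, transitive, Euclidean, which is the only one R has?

Serial: yes — every world has a successor (e.g. w0 R w0).
Symmetric: no — w0 R w6 but not w6 R w0.
Transitive: no — w0 R w6 and w6 R w1, but not w0 R w1.
Euclidean: no — w2 R w0 and w2 R w3, but not w0 R w3.
Only serial holds.

serial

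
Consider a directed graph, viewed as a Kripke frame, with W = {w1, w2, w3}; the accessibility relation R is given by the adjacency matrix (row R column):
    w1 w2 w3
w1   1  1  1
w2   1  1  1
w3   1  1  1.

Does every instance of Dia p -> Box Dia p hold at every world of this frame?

Axiom 5 corresponds to the accessibility relation being Euclidean.
Euclidean: yes — any two successors of a common world are R-related.

Yes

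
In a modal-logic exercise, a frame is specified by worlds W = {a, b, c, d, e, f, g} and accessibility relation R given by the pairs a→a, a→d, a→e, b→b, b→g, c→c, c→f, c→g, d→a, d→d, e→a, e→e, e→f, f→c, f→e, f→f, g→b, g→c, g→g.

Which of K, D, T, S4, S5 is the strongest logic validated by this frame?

Serial (axiom D): yes — every world has a successor (e.g. a R a).
Reflexive (axiom T): yes — every world is R-related to itself.
Transitive (axiom 4): no — a R e and e R f, but not a R f.
Euclidean (axiom 5): no — a R d and a R e, but not d R e.
So F validates K, D, T; S4 would additionally require R to be transitive. The strongest is T.

T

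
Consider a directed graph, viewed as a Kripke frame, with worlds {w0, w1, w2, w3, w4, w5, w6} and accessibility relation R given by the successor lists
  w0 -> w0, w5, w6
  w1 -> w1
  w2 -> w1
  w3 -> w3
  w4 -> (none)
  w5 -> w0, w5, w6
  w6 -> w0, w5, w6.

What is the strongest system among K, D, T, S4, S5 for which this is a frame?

Serial (axiom D): no — w4 has no R-successor.
Reflexive (axiom T): no — w2 is not related to itself.
Transitive (axiom 4): yes — every two-step R-path is closed by a direct edge.
Euclidean (axiom 5): yes — any two successors of a common world are R-related.
So F validates K; D would additionally require R to be serial. The strongest is K.

K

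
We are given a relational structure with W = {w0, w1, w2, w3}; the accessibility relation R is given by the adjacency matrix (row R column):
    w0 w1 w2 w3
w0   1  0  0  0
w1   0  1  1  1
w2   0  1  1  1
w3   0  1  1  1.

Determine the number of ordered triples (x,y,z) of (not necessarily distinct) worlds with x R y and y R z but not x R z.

0

R is transitive; there are no such tuples.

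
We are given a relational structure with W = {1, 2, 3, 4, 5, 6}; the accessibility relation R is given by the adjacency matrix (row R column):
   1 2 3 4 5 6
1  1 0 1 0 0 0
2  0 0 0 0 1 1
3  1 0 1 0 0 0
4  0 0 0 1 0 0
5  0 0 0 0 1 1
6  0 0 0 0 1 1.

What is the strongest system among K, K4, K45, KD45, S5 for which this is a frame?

Transitive (axiom 4): yes — every two-step R-path is closed by a direct edge.
Euclidean (axiom 5): yes — any two successors of a common world are R-related.
Serial (axiom D): yes — every world has a successor (e.g. 1 R 1).
Reflexive (axiom T): no — 2 is not related to itself.
So F validates K, K4, K45, KD45; S5 would additionally require R to be reflexive. The strongest is KD45.

KD45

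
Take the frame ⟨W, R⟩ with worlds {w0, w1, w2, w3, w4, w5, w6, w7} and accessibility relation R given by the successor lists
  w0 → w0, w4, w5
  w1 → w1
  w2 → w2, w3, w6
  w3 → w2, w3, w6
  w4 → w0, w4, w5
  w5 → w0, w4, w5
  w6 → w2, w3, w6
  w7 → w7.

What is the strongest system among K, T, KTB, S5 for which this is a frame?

S5

Reflexive (axiom T): yes — every world is R-related to itself.
Symmetric (axiom B): yes — every pair in R has its reverse in R.
Euclidean (axiom 5): yes — any two successors of a common world are R-related.
So F validates K, T, KTB, S5. The strongest is S5.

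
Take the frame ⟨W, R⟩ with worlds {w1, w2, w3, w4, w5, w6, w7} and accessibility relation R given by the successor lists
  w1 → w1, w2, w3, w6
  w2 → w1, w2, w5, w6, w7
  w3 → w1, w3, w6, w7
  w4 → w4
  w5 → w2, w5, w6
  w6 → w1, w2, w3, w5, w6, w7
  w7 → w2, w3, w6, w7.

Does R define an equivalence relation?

No

Reflexive: yes — every world is R-related to itself.
Symmetric: yes — every pair in R has its reverse in R.
Transitive: no — w1 R w2 and w2 R w5, but not w1 R w5.
So R is not an equivalence relation.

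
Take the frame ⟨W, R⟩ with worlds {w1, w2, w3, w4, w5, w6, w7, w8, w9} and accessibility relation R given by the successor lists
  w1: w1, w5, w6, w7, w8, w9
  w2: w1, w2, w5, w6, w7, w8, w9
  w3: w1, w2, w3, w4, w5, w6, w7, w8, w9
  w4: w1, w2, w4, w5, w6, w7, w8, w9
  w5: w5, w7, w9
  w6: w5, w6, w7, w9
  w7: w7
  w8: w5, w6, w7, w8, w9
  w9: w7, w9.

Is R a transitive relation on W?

Transitive: yes — every two-step R-path is closed by a direct edge.

Yes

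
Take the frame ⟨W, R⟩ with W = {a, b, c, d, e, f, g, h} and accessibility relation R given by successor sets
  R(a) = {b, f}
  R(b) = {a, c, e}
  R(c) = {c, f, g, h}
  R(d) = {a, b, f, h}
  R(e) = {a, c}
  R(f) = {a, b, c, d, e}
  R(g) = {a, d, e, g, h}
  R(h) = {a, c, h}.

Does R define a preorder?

No

Reflexive: no — a is not related to itself.
Transitive: no — a R b and b R c, but not a R c.
So R is not a preorder.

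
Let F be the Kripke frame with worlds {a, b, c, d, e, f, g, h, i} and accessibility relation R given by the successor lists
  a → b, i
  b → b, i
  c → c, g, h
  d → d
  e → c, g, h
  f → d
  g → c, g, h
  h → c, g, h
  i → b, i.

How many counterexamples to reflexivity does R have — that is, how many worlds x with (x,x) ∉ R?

Enumerating: a, e, f.

3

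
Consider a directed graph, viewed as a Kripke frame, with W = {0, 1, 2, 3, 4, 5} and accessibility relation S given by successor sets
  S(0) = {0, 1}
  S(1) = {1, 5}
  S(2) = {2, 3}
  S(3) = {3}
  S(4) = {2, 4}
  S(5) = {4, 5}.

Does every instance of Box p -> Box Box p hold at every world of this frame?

No

The schema 4 characterises exactly the transitive frames.
Transitive: no — 0 S 1 and 1 S 5, but not 0 S 5.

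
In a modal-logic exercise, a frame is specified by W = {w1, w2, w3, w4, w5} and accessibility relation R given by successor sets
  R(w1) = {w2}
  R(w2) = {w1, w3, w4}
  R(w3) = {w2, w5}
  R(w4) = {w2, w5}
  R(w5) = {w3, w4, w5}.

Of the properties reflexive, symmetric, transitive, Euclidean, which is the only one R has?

symmetric

Reflexive: no — w1 is not related to itself.
Symmetric: yes — every pair in R has its reverse in R.
Transitive: no — w1 R w2 and w2 R w3, but not w1 R w3.
Euclidean: no — w2 R w1 and w2 R w3, but not w1 R w3.
Only symmetric holds.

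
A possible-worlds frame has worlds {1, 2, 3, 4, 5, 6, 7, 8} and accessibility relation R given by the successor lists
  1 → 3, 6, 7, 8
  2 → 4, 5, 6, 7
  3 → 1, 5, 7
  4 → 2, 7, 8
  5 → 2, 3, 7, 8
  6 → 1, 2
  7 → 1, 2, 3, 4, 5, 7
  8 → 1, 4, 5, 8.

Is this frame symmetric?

Yes

Symmetric: yes — every pair in R has its reverse in R.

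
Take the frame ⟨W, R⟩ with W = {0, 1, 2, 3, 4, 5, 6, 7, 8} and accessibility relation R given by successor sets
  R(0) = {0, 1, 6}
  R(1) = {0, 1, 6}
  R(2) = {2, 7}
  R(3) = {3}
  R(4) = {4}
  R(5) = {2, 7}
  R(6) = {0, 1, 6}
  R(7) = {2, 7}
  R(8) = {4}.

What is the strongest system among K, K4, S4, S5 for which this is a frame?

K4

Transitive (axiom 4): yes — every two-step R-path is closed by a direct edge.
Reflexive (axiom T): no — 5 is not related to itself.
Euclidean (axiom 5): yes — any two successors of a common world are R-related.
So F validates K, K4; S4 would additionally require R to be reflexive. The strongest is K4.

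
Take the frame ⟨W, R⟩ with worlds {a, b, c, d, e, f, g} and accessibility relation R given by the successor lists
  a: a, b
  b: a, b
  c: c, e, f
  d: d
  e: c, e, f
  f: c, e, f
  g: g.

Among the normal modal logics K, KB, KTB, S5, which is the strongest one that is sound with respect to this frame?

Symmetric (axiom B): yes — every pair in R has its reverse in R.
Reflexive (axiom T): yes — every world is R-related to itself.
Euclidean (axiom 5): yes — any two successors of a common world are R-related.
So F validates K, KB, KTB, S5. The strongest is S5.

S5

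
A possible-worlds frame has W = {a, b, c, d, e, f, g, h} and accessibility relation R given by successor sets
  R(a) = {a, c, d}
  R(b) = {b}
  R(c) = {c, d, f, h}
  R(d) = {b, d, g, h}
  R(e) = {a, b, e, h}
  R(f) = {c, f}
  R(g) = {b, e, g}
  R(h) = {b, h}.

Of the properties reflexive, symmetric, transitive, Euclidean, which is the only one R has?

Reflexive: yes — every world is R-related to itself.
Symmetric: no — a R c but not c R a.
Transitive: no — a R c and c R f, but not a R f.
Euclidean: no — a R d and a R c, but not d R c.
Only reflexive holds.

reflexive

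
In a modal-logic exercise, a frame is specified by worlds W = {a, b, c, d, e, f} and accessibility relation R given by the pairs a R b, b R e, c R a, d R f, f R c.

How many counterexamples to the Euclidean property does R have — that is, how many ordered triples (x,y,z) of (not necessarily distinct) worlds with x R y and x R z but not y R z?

Enumerating: (a,b,b), (b,e,e), (c,a,a), (d,f,f), (f,c,c).

5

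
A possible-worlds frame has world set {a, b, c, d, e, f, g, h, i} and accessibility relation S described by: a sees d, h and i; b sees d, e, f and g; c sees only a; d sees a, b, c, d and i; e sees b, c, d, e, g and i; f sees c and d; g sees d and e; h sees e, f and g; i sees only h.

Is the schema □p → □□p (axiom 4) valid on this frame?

No

The schema 4 characterises exactly the transitive frames.
Transitive: no — a S d and d S b, but not a S b.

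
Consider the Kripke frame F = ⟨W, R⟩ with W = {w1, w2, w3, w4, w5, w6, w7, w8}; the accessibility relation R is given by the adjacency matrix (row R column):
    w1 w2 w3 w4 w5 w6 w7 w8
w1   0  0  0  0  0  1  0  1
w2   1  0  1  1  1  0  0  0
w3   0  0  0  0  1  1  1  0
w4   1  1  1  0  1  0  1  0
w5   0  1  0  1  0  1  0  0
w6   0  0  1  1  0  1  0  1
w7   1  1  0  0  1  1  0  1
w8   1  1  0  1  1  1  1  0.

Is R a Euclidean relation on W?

No

Euclidean: no — w2 R w1 and w2 R w3, but not w1 R w3.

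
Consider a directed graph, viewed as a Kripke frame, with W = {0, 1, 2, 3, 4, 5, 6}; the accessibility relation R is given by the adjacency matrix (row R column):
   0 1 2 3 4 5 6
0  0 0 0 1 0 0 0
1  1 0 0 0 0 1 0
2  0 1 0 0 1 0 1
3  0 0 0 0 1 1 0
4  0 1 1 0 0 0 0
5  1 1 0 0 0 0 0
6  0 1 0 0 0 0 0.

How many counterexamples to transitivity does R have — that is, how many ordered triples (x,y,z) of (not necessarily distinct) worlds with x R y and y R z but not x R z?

Enumerating: (0,3,4), (0,3,5), (1,0,3), (1,5,1), (2,1,0), (2,1,5), (2,4,2), (3,4,1), (3,4,2), (3,5,0), (3,5,1), (4,1,0), … and 7 more.
Total: 19.

19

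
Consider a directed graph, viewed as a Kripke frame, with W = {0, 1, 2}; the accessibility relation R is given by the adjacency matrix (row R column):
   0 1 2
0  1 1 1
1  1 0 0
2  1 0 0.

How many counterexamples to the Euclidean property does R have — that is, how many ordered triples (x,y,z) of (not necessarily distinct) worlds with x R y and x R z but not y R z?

Enumerating: (0,1,1), (0,1,2), (0,2,1), (0,2,2).

4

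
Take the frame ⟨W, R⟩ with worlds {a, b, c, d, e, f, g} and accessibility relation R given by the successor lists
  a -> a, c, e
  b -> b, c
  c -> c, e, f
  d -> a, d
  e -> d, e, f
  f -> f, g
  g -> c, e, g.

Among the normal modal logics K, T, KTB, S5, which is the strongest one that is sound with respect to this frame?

T

Reflexive (axiom T): yes — every world is R-related to itself.
Symmetric (axiom B): no — a R c but not c R a.
Euclidean (axiom 5): no — a R e and a R c, but not e R c.
So F validates K, T; KTB would additionally require R to be symmetric. The strongest is T.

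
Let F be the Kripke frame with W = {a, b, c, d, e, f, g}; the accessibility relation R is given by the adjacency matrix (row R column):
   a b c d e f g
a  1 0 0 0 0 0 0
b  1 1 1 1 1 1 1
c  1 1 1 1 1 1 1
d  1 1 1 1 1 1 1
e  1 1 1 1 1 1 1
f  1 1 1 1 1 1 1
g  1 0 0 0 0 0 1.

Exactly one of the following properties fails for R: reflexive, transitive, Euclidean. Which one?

Euclidean

Reflexive: yes — every world is R-related to itself.
Transitive: yes — every two-step R-path is closed by a direct edge.
Euclidean: no — b R a and b R c, but not a R c.
Only Euclidean fails.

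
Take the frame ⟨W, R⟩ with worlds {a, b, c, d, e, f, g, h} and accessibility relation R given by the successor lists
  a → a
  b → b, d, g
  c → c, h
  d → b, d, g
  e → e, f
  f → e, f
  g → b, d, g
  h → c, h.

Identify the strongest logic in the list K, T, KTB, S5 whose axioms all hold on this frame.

S5

Reflexive (axiom T): yes — every world is R-related to itself.
Symmetric (axiom B): yes — every pair in R has its reverse in R.
Euclidean (axiom 5): yes — any two successors of a common world are R-related.
So F validates K, T, KTB, S5. The strongest is S5.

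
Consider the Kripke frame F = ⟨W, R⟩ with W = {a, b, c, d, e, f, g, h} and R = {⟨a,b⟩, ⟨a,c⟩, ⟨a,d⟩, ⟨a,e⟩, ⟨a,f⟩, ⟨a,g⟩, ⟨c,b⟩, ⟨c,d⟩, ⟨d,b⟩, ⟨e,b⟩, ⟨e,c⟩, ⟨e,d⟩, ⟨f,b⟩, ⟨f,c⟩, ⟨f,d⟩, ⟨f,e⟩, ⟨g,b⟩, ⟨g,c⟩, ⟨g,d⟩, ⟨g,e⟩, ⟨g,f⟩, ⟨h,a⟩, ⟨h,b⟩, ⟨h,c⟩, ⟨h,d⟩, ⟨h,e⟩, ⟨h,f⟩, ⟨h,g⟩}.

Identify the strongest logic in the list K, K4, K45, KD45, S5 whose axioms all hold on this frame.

K4

Transitive (axiom 4): yes — every two-step R-path is closed by a direct edge.
Euclidean (axiom 5): no — a R b and a R c, but not b R c.
Serial (axiom D): no — b has no R-successor.
Reflexive (axiom T): no — a is not related to itself.
So F validates K, K4; K45 would additionally require R to be Euclidean. The strongest is K4.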